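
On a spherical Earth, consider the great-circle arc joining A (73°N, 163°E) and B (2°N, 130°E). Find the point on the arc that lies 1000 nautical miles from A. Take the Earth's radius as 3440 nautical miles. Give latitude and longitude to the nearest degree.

From cos δ = sin φ₁ sin φ₂ + cos φ₁ cos φ₂ cos Δλ, the central angle is δ ≈ 1.289 rad (73.8°). The total great-circle distance is δ·R ≈ 1.289 × 3440 ≈ 4433 nmi, so the target fraction is f = 1000/4433 ≈ 0.226.
Interpolate at f ≈ 0.226 with slerp weights a = sin((1−f)δ)/sin δ ≈ 0.875, b = sin(fδ)/sin δ ≈ 0.298.
p = a·p₁ + b·p₂ ≈ (-0.436, 0.303, 0.847); φ = arcsin(p_z) ≈ 57.90°, λ = atan2(p_y, p_x) ≈ 145.20°.

≈ (58°N, 145°E)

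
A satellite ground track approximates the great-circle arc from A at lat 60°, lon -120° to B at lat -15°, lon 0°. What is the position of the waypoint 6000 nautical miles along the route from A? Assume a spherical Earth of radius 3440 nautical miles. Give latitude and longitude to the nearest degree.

Write both endpoints as unit vectors p₁, p₂ with components (cos φ cos λ, cos φ sin λ, sin φ).
The central angle between the endpoints is δ = arccos(p₁·p₂) ≈ 2.055 rad (117.8°). The total great-circle distance is δ·R ≈ 2.055 × 3440 ≈ 7070 nmi, so the target fraction is f = 6000/7070 ≈ 0.849.
Interpolate at f ≈ 0.849 with slerp weights a = sin((1−f)δ)/sin δ ≈ 0.346, b = sin(fδ)/sin δ ≈ 1.113.
p = a·p₁ + b·p₂ ≈ (0.989, -0.150, 0.011); φ = arcsin(p_z) ≈ 0.65°, λ = atan2(p_y, p_x) ≈ -8.61°.

≈ lat 1°, lon -9°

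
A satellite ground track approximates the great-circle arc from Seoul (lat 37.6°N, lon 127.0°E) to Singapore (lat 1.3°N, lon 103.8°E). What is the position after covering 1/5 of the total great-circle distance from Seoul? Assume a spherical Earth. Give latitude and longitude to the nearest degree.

≈ lat 31°N, lon 121°E

Convert each endpoint to a unit vector on the sphere (x = cos φ cos λ, y = cos φ sin λ, z = sin φ).
The central angle between the endpoints is δ = arccos(p₁·p₂) ≈ 0.735 rad (42.1°).
Interpolate at f = 1/5 with slerp weights a = sin((1−f)δ)/sin δ ≈ 0.827, b = sin(fδ)/sin δ ≈ 0.218.
p = a·p₁ + b·p₂ ≈ (-0.446, 0.735, 0.510); φ = arcsin(p_z) ≈ 30.64°, λ = atan2(p_y, p_x) ≈ 121.26°.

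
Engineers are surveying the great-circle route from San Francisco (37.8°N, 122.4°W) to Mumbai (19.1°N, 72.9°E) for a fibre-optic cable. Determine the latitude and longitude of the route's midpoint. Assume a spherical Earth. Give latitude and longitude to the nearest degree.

≈ 74°N, 122°E

From cos δ = sin φ₁ sin φ₂ + cos φ₁ cos φ₂ cos Δλ, the central angle is δ ≈ 2.117 rad (121.3°).
Interpolate at f = 1/2 with slerp weights a = sin((1−f)δ)/sin δ ≈ 1.020, b = sin(fδ)/sin δ ≈ 1.020.
p = a·p₁ + b·p₂ ≈ (-0.148, 0.241, 0.959); φ = arcsin(p_z) ≈ 73.57°, λ = atan2(p_y, p_x) ≈ 121.66°.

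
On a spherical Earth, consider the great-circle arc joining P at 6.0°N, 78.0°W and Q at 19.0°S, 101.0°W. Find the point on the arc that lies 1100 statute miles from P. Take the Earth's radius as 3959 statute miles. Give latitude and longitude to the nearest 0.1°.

Write both endpoints as unit vectors p₁, p₂ with components (cos φ cos λ, cos φ sin λ, sin φ).
The central angle between the endpoints is δ = arccos(p₁·p₂) ≈ 0.589 rad (33.7°). The total great-circle distance is δ·R ≈ 0.589 × 3959 ≈ 2331 mi, so the target fraction is f = 1100/2331 ≈ 0.472.
Interpolate at f ≈ 0.472 with slerp weights a = sin((1−f)δ)/sin δ ≈ 0.551, b = sin(fδ)/sin δ ≈ 0.494.
p = a·p₁ + b·p₂ ≈ (0.025, -0.994, -0.103); φ = arcsin(p_z) ≈ -5.92°, λ = atan2(p_y, p_x) ≈ -88.57°.

≈ 5.9°S, 88.6°W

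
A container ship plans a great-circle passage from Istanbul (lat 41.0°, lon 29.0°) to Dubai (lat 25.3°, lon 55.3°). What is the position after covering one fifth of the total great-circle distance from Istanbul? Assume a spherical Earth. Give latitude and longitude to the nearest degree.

≈ lat 38°, lon 35°

From cos δ = sin φ₁ sin φ₂ + cos φ₁ cos φ₂ cos Δλ, the central angle is δ ≈ 0.469 rad (26.9°).
Interpolate at f = 1/5 with slerp weights a = sin((1−f)δ)/sin δ ≈ 0.811, b = sin(fδ)/sin δ ≈ 0.207.
p = a·p₁ + b·p₂ ≈ (0.642, 0.451, 0.620); φ = arcsin(p_z) ≈ 38.35°, λ = atan2(p_y, p_x) ≈ 35.08°.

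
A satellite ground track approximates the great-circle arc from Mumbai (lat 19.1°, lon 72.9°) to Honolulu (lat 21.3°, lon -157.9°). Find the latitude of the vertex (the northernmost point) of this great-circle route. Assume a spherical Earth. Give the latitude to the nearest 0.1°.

≈ 40.6°

The great circle lies in the plane with unit normal n̂ = (p₁ × p₂)/|p₁ × p₂|.
Here n̂_z ≈ +0.759; the vertex latitude is φ_max = arccos|n̂_z| ≈ 40.6°.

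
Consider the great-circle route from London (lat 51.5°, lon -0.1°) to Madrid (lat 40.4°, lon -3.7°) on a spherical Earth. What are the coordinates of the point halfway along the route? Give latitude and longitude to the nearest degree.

≈ lat 46°, lon -2°

From cos δ = sin φ₁ sin φ₂ + cos φ₁ cos φ₂ cos Δλ, the central angle is δ ≈ 0.199 rad (11.4°).
Interpolate at f = 1/2 with slerp weights a = sin((1−f)δ)/sin δ ≈ 0.502, b = sin(fδ)/sin δ ≈ 0.502.
p = a·p₁ + b·p₂ ≈ (0.695, -0.025, 0.719); φ = arcsin(p_z) ≈ 45.96°, λ = atan2(p_y, p_x) ≈ -2.08°.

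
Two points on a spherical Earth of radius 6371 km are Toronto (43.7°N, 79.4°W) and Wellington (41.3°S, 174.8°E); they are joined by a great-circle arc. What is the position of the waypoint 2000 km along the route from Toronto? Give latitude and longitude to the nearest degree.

Convert each endpoint to a unit vector on the sphere (x = cos φ cos λ, y = cos φ sin λ, z = sin φ).
The central angle between the endpoints is δ = arccos(p₁·p₂) ≈ 2.219 rad (127.1°). The total great-circle distance is δ·R ≈ 2.219 × 6371 ≈ 14138 km, so the target fraction is f = 2000/14138 ≈ 0.141.
Interpolate at f ≈ 0.141 with slerp weights a = sin((1−f)δ)/sin δ ≈ 1.185, b = sin(fδ)/sin δ ≈ 0.387.
p = a·p₁ + b·p₂ ≈ (-0.132, -0.816, 0.563); φ = arcsin(p_z) ≈ 34.27°, λ = atan2(p_y, p_x) ≈ -99.21°.

≈ 34°N, 99°W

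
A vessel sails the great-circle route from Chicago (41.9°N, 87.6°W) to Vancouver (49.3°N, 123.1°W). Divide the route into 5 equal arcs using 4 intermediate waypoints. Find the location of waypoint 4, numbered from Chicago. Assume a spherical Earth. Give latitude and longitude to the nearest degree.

≈ 49°N, 115°W

Write both endpoints as unit vectors p₁, p₂ with components (cos φ cos λ, cos φ sin λ, sin φ).
The central angle between the endpoints is δ = arccos(p₁·p₂) ≈ 0.448 rad (25.7°).
Interpolate at f = 4/5 with slerp weights a = sin((1−f)δ)/sin δ ≈ 0.207, b = sin(fδ)/sin δ ≈ 0.810.
p = a·p₁ + b·p₂ ≈ (-0.282, -0.596, 0.752); φ = arcsin(p_z) ≈ 48.75°, λ = atan2(p_y, p_x) ≈ -115.32°.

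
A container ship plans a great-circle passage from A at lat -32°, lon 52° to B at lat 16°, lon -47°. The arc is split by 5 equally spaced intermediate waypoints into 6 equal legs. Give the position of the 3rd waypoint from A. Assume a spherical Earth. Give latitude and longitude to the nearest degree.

Convert each endpoint to a unit vector on the sphere (x = cos φ cos λ, y = cos φ sin λ, z = sin φ).
The central angle between the endpoints is δ = arccos(p₁·p₂) ≈ 1.848 rad (105.9°).
Interpolate at f = 3/6 with slerp weights a = sin((1−f)δ)/sin δ ≈ 0.830, b = sin(fδ)/sin δ ≈ 0.830.
p = a·p₁ + b·p₂ ≈ (0.977, -0.029, -0.211); φ = arcsin(p_z) ≈ -12.18°, λ = atan2(p_y, p_x) ≈ -1.69°.

≈ lat -12°, lon -2°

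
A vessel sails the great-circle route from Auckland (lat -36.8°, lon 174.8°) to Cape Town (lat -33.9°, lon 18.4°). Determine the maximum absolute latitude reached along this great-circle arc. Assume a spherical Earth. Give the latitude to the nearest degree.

The great circle lies in the plane with unit normal n̂ = (p₁ × p₂)/|p₁ × p₂|.
Here n̂_z ≈ -0.277; the vertex latitude is φ_max = arccos|n̂_z| ≈ 73.9°.
Check via Clairaut: cos φ_max = |cos φ₁| · sin C = cos(36.8°)·sin(159.8°) ≈ 0.277, again giving ≈ 73.9°.

≈ -74°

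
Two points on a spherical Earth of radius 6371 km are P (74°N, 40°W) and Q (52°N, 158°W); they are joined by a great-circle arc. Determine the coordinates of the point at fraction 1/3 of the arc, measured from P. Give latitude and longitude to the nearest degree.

≈ (77°N, 106°W)

From cos δ = sin φ₁ sin φ₂ + cos φ₁ cos φ₂ cos Δλ, the central angle is δ ≈ 0.826 rad (47.3°).
Interpolate at f = 1/3 with slerp weights a = sin((1−f)δ)/sin δ ≈ 0.712, b = sin(fδ)/sin δ ≈ 0.370.
p = a·p₁ + b·p₂ ≈ (-0.061, -0.211, 0.976); φ = arcsin(p_z) ≈ 77.29°, λ = atan2(p_y, p_x) ≈ -106.05°.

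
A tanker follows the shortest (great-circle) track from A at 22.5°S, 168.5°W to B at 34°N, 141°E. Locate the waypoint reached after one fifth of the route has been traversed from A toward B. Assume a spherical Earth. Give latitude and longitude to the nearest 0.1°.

≈ 11.1°S, 178.5°W

Write both endpoints as unit vectors p₁, p₂ with components (cos φ cos λ, cos φ sin λ, sin φ).
The central angle between the endpoints is δ = arccos(p₁·p₂) ≈ 1.294 rad (74.1°).
Interpolate at f = 1/5 with slerp weights a = sin((1−f)δ)/sin δ ≈ 0.894, b = sin(fδ)/sin δ ≈ 0.266.
p = a·p₁ + b·p₂ ≈ (-0.981, -0.026, -0.193); φ = arcsin(p_z) ≈ -11.15°, λ = atan2(p_y, p_x) ≈ -178.49°.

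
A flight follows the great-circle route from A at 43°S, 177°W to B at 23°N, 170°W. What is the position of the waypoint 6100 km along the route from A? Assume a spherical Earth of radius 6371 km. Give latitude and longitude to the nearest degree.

Convert each endpoint to a unit vector on the sphere (x = cos φ cos λ, y = cos φ sin λ, z = sin φ).
The central angle between the endpoints is δ = arccos(p₁·p₂) ≈ 1.157 rad (66.3°). The total great-circle distance is δ·R ≈ 1.157 × 6371 ≈ 7374 km, so the target fraction is f = 6100/7374 ≈ 0.827.
Interpolate at f ≈ 0.827 with slerp weights a = sin((1−f)δ)/sin δ ≈ 0.217, b = sin(fδ)/sin δ ≈ 0.893.
p = a·p₁ + b·p₂ ≈ (-0.968, -0.151, 0.201); φ = arcsin(p_z) ≈ 11.60°, λ = atan2(p_y, p_x) ≈ -171.13°.

≈ 12°N, 171°W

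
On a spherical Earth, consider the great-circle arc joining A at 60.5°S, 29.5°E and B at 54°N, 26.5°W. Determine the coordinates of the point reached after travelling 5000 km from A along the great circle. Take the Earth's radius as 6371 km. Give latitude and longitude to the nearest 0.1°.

Write both endpoints as unit vectors p₁, p₂ with components (cos φ cos λ, cos φ sin λ, sin φ).
The central angle between the endpoints is δ = arccos(p₁·p₂) ≈ 2.144 rad (122.8°). The total great-circle distance is δ·R ≈ 2.144 × 6371 ≈ 13659 km, so the target fraction is f = 5000/13659 ≈ 0.366.
Interpolate at f ≈ 0.366 with slerp weights a = sin((1−f)δ)/sin δ ≈ 1.164, b = sin(fδ)/sin δ ≈ 0.841.
p = a·p₁ + b·p₂ ≈ (0.941, 0.062, -0.332); φ = arcsin(p_z) ≈ -19.41°, λ = atan2(p_y, p_x) ≈ 3.74°.

≈ 19.4°S, 3.7°E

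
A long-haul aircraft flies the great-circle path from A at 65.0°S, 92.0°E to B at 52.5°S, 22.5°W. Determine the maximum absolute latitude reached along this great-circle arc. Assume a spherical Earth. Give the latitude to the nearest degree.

≈ 73°S

The great circle lies in the plane with unit normal n̂ = (p₁ × p₂)/|p₁ × p₂|.
Here n̂_z ≈ -0.296; the vertex latitude is φ_max = arccos|n̂_z| ≈ 72.8°.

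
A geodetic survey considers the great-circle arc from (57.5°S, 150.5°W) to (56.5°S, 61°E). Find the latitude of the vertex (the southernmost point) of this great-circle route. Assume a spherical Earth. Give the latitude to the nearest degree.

≈ 80°S

The great circle lies in the plane with unit normal n̂ = (p₁ × p₂)/|p₁ × p₂|.
Here n̂_z ≈ -0.174; the vertex latitude is φ_max = arccos|n̂_z| ≈ 80.0°.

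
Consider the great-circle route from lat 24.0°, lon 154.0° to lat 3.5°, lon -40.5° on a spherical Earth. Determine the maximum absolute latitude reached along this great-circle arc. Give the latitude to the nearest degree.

≈ 64°

The great circle lies in the plane with unit normal n̂ = (p₁ × p₂)/|p₁ × p₂|.
Here n̂_z ≈ +0.444; the vertex latitude is φ_max = arccos|n̂_z| ≈ 63.6°.
Check via Clairaut: cos φ_max = |cos φ₁| · sin C = cos(24.0°)·sin(29.1°) ≈ 0.444, again giving ≈ 63.6°.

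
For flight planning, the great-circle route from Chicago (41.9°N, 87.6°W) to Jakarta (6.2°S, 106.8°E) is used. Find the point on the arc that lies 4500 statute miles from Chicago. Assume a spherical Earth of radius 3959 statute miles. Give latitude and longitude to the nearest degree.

≈ 64°N, 149°E

The haversine formula gives a central angle δ ≈ 2.480 rad (142.1°) between the endpoints. The total great-circle distance is δ·R ≈ 2.480 × 3959 ≈ 9817 mi, so the target fraction is f = 4500/9817 ≈ 0.458.
Interpolate at f ≈ 0.458 with slerp weights a = sin((1−f)δ)/sin δ ≈ 1.585, b = sin(fδ)/sin δ ≈ 1.476.
p = a·p₁ + b·p₂ ≈ (-0.375, 0.226, 0.899); φ = arcsin(p_z) ≈ 64.04°, λ = atan2(p_y, p_x) ≈ 148.89°.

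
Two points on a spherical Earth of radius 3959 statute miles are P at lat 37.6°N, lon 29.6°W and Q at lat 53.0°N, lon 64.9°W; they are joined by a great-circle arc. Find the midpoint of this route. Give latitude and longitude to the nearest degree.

≈ lat 47°N, lon 45°W

Write both endpoints as unit vectors p₁, p₂ with components (cos φ cos λ, cos φ sin λ, sin φ).
The central angle between the endpoints is δ = arccos(p₁·p₂) ≈ 0.502 rad (28.8°).
Interpolate at f = 1/2 with slerp weights a = sin((1−f)δ)/sin δ ≈ 0.516, b = sin(fδ)/sin δ ≈ 0.516.
p = a·p₁ + b·p₂ ≈ (0.487, -0.483, 0.727); φ = arcsin(p_z) ≈ 46.65°, λ = atan2(p_y, p_x) ≈ -44.76°.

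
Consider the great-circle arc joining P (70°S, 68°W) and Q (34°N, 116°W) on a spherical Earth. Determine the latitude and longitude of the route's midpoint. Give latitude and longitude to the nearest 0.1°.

Write both endpoints as unit vectors p₁, p₂ with components (cos φ cos λ, cos φ sin λ, sin φ).
The central angle between the endpoints is δ = arccos(p₁·p₂) ≈ 1.913 rad (109.6°).
Interpolate at f = 1/2 with slerp weights a = sin((1−f)δ)/sin δ ≈ 0.868, b = sin(fδ)/sin δ ≈ 0.868.
p = a·p₁ + b·p₂ ≈ (-0.204, -0.922, -0.330); φ = arcsin(p_z) ≈ -19.28°, λ = atan2(p_y, p_x) ≈ -102.49°.

≈ (19.3°S, 102.5°W)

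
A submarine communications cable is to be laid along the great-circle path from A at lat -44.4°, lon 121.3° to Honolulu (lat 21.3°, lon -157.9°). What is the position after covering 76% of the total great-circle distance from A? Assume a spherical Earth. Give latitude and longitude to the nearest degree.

≈ lat 4°, lon -175°

Convert each endpoint to a unit vector on the sphere (x = cos φ cos λ, y = cos φ sin λ, z = sin φ).
The central angle between the endpoints is δ = arccos(p₁·p₂) ≈ 1.719 rad (98.5°).
Interpolate at f = 0.76 with slerp weights a = sin((1−f)δ)/sin δ ≈ 0.405, b = sin(fδ)/sin δ ≈ 0.976.
p = a·p₁ + b·p₂ ≈ (-0.993, -0.095, 0.071); φ = arcsin(p_z) ≈ 4.06°, λ = atan2(p_y, p_x) ≈ -174.56°.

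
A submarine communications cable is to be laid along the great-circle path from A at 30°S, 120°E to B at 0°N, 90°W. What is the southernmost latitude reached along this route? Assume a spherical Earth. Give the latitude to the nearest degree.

The great circle lies in the plane with unit normal n̂ = (p₁ × p₂)/|p₁ × p₂|.
Here n̂_z ≈ +0.655; the vertex latitude is φ_max = arccos|n̂_z| ≈ 49.1°.
Check via Clairaut: cos φ_max = |cos φ₁| · sin C = cos(30.0°)·sin(130.9°) ≈ 0.655, again giving ≈ 49.1°.

≈ 49°S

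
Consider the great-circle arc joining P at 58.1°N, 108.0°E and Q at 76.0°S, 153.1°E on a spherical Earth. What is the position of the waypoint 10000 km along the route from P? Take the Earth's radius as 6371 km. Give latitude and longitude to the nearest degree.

≈ 31°S, 125°E

Write both endpoints as unit vectors p₁, p₂ with components (cos φ cos λ, cos φ sin λ, sin φ).
The central angle between the endpoints is δ = arccos(p₁·p₂) ≈ 2.394 rad (137.2°). The total great-circle distance is δ·R ≈ 2.394 × 6371 ≈ 15254 km, so the target fraction is f = 10000/15254 ≈ 0.656.
Interpolate at f ≈ 0.656 with slerp weights a = sin((1−f)δ)/sin δ ≈ 1.080, b = sin(fδ)/sin δ ≈ 1.471.
p = a·p₁ + b·p₂ ≈ (-0.494, 0.704, -0.510); φ = arcsin(p_z) ≈ -30.69°, λ = atan2(p_y, p_x) ≈ 125.05°.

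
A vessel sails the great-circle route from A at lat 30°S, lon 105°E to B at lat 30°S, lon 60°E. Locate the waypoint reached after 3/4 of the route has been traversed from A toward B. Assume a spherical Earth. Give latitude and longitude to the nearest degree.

≈ lat 31°S, lon 71°E

The haversine formula gives a central angle δ ≈ 0.676 rad (38.7°) between the endpoints.
Interpolate at f = 3/4 with slerp weights a = sin((1−f)δ)/sin δ ≈ 0.269, b = sin(fδ)/sin δ ≈ 0.776.
p = a·p₁ + b·p₂ ≈ (0.276, 0.807, -0.522); φ = arcsin(p_z) ≈ -31.49°, λ = atan2(p_y, p_x) ≈ 71.13°.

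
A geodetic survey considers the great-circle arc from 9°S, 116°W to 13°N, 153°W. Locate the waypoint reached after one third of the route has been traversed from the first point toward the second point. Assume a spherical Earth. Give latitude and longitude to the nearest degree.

≈ 2°S, 128°W

Convert each endpoint to a unit vector on the sphere (x = cos φ cos λ, y = cos φ sin λ, z = sin φ).
The central angle between the endpoints is δ = arccos(p₁·p₂) ≈ 0.747 rad (42.8°).
Interpolate at f = 1/3 with slerp weights a = sin((1−f)δ)/sin δ ≈ 0.703, b = sin(fδ)/sin δ ≈ 0.363.
p = a·p₁ + b·p₂ ≈ (-0.619, -0.785, -0.028); φ = arcsin(p_z) ≈ -1.63°, λ = atan2(p_y, p_x) ≈ -128.29°.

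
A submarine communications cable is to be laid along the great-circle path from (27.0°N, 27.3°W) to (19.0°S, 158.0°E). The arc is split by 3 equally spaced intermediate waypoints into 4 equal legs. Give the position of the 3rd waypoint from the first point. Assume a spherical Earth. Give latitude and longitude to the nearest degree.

≈ (18°N, 179°E)

From cos δ = sin φ₁ sin φ₂ + cos φ₁ cos φ₂ cos Δλ, the central angle is δ ≈ 2.978 rad (170.6°).
Interpolate at f = 3/4 with slerp weights a = sin((1−f)δ)/sin δ ≈ 4.163, b = sin(fδ)/sin δ ≈ 4.843.
p = a·p₁ + b·p₂ ≈ (-0.950, 0.014, 0.313); φ = arcsin(p_z) ≈ 18.26°, λ = atan2(p_y, p_x) ≈ 179.15°.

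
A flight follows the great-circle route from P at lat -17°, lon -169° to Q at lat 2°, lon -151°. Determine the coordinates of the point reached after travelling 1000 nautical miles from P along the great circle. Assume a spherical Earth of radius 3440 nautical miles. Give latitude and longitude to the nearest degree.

≈ lat -5°, lon -157°

From cos δ = sin φ₁ sin φ₂ + cos φ₁ cos φ₂ cos Δλ, the central angle is δ ≈ 0.454 rad (26.0°). The total great-circle distance is δ·R ≈ 0.454 × 3440 ≈ 1561 nmi, so the target fraction is f = 1000/1561 ≈ 0.640.
Interpolate at f ≈ 0.640 with slerp weights a = sin((1−f)δ)/sin δ ≈ 0.371, b = sin(fδ)/sin δ ≈ 0.654.
p = a·p₁ + b·p₂ ≈ (-0.919, -0.384, -0.086); φ = arcsin(p_z) ≈ -4.91°, λ = atan2(p_y, p_x) ≈ -157.31°.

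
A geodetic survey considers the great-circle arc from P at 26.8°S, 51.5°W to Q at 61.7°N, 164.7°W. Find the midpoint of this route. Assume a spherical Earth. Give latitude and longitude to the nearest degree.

≈ 27°N, 83°W

Convert each endpoint to a unit vector on the sphere (x = cos φ cos λ, y = cos φ sin λ, z = sin φ).
The central angle between the endpoints is δ = arccos(p₁·p₂) ≈ 2.170 rad (124.3°).
Interpolate at f = 1/2 with slerp weights a = sin((1−f)δ)/sin δ ≈ 1.071, b = sin(fδ)/sin δ ≈ 1.071.
p = a·p₁ + b·p₂ ≈ (0.105, -0.882, 0.460); φ = arcsin(p_z) ≈ 27.38°, λ = atan2(p_y, p_x) ≈ -83.19°.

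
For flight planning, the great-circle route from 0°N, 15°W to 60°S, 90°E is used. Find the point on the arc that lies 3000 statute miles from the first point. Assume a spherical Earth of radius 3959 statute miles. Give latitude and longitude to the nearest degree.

The haversine formula gives a central angle δ ≈ 1.701 rad (97.4°) between the endpoints. The total great-circle distance is δ·R ≈ 1.701 × 3959 ≈ 6733 mi, so the target fraction is f = 3000/6733 ≈ 0.446.
Interpolate at f ≈ 0.446 with slerp weights a = sin((1−f)δ)/sin δ ≈ 0.816, b = sin(fδ)/sin δ ≈ 0.693.
p = a·p₁ + b·p₂ ≈ (0.788, 0.135, -0.600); φ = arcsin(p_z) ≈ -36.89°, λ = atan2(p_y, p_x) ≈ 9.74°.

≈ 37°S, 10°E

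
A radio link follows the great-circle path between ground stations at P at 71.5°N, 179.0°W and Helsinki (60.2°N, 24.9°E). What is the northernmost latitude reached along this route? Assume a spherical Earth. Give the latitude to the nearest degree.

The great circle lies in the plane with unit normal n̂ = (p₁ × p₂)/|p₁ × p₂|.
Here n̂_z ≈ -0.087; the vertex latitude is φ_max = arccos|n̂_z| ≈ 85.0°.
Check via Clairaut: cos φ_max = |cos φ₁| · sin C = cos(71.5°)·sin(15.9°) ≈ 0.087, again giving ≈ 85.0°.

≈ 85°N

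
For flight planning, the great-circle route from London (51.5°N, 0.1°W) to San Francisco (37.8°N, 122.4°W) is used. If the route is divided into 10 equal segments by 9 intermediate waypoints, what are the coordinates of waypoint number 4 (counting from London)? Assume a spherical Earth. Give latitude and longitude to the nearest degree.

≈ 65°N, 56°W

Write both endpoints as unit vectors p₁, p₂ with components (cos φ cos λ, cos φ sin λ, sin φ).
The central angle between the endpoints is δ = arccos(p₁·p₂) ≈ 1.352 rad (77.5°).
Interpolate at f = 4/10 with slerp weights a = sin((1−f)δ)/sin δ ≈ 0.743, b = sin(fδ)/sin δ ≈ 0.527.
p = a·p₁ + b·p₂ ≈ (0.239, -0.353, 0.905); φ = arcsin(p_z) ≈ 64.78°, λ = atan2(p_y, p_x) ≈ -55.86°.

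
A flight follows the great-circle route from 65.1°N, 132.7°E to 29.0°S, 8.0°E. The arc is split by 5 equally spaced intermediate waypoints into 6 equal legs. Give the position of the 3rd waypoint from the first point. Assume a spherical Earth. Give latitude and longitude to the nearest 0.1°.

Convert each endpoint to a unit vector on the sphere (x = cos φ cos λ, y = cos φ sin λ, z = sin φ).
The central angle between the endpoints is δ = arccos(p₁·p₂) ≈ 2.278 rad (130.5°).
Interpolate at f = 3/6 with slerp weights a = sin((1−f)δ)/sin δ ≈ 1.194, b = sin(fδ)/sin δ ≈ 1.194.
p = a·p₁ + b·p₂ ≈ (0.693, 0.515, 0.504); φ = arcsin(p_z) ≈ 30.28°, λ = atan2(p_y, p_x) ≈ 36.60°.

≈ 30.3°N, 36.6°E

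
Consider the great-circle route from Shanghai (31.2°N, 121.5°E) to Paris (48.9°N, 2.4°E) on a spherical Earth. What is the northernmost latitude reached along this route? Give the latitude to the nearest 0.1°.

The great circle lies in the plane with unit normal n̂ = (p₁ × p₂)/|p₁ × p₂|.
Here n̂_z ≈ -0.495; the vertex latitude is φ_max = arccos|n̂_z| ≈ 60.3°.
Check via Clairaut: cos φ_max = |cos φ₁| · sin C = cos(31.2°)·sin(35.3°) ≈ 0.495, again giving ≈ 60.3°.

≈ 60.3°N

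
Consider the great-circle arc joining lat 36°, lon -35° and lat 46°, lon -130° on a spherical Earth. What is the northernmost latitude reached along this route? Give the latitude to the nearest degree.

≈ 53°

The great circle lies in the plane with unit normal n̂ = (p₁ × p₂)/|p₁ × p₂|.
Here n̂_z ≈ -0.604; the vertex latitude is φ_max = arccos|n̂_z| ≈ 52.9°.
Check via Clairaut: cos φ_max = |cos φ₁| · sin C = cos(36.0°)·sin(48.3°) ≈ 0.604, again giving ≈ 52.9°.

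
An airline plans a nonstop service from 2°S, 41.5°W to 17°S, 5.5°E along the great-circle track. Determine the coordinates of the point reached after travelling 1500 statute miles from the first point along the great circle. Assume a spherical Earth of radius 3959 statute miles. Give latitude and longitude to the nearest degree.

Convert each endpoint to a unit vector on the sphere (x = cos φ cos λ, y = cos φ sin λ, z = sin φ).
The central angle between the endpoints is δ = arccos(p₁·p₂) ≈ 0.847 rad (48.5°). The total great-circle distance is δ·R ≈ 0.847 × 3959 ≈ 3354 mi, so the target fraction is f = 1500/3354 ≈ 0.447.
Interpolate at f ≈ 0.447 with slerp weights a = sin((1−f)δ)/sin δ ≈ 0.602, b = sin(fδ)/sin δ ≈ 0.494.
p = a·p₁ + b·p₂ ≈ (0.921, -0.354, -0.165); φ = arcsin(p_z) ≈ -9.52°, λ = atan2(p_y, p_x) ≈ -21.01°.

≈ 10°S, 21°W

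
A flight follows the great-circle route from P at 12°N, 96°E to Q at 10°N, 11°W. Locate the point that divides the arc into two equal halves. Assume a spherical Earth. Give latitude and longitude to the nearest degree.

≈ 18°N, 42°E

Convert each endpoint to a unit vector on the sphere (x = cos φ cos λ, y = cos φ sin λ, z = sin φ).
The central angle between the endpoints is δ = arccos(p₁·p₂) ≈ 1.819 rad (104.2°).
Interpolate at f = 1/2 with slerp weights a = sin((1−f)δ)/sin δ ≈ 0.814, b = sin(fδ)/sin δ ≈ 0.814.
p = a·p₁ + b·p₂ ≈ (0.704, 0.639, 0.311); φ = arcsin(p_z) ≈ 18.10°, λ = atan2(p_y, p_x) ≈ 42.24°.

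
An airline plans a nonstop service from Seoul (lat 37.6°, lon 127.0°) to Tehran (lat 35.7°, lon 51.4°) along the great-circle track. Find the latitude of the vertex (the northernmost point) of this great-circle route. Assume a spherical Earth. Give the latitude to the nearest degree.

The great circle lies in the plane with unit normal n̂ = (p₁ × p₂)/|p₁ × p₂|.
Here n̂_z ≈ -0.728; the vertex latitude is φ_max = arccos|n̂_z| ≈ 43.3°.
Check via Clairaut: cos φ_max = |cos φ₁| · sin C = cos(37.6°)·sin(66.7°) ≈ 0.728, again giving ≈ 43.3°.

≈ 43°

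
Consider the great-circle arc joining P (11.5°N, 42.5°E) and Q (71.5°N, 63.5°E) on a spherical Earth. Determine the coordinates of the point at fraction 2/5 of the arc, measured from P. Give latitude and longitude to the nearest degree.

Write both endpoints as unit vectors p₁, p₂ with components (cos φ cos λ, cos φ sin λ, sin φ).
The central angle between the endpoints is δ = arccos(p₁·p₂) ≈ 1.071 rad (61.4°).
Interpolate at f = 2/5 with slerp weights a = sin((1−f)δ)/sin δ ≈ 0.683, b = sin(fδ)/sin δ ≈ 0.473.
p = a·p₁ + b·p₂ ≈ (0.560, 0.586, 0.585); φ = arcsin(p_z) ≈ 35.80°, λ = atan2(p_y, p_x) ≈ 46.30°.

≈ (36°N, 46°E)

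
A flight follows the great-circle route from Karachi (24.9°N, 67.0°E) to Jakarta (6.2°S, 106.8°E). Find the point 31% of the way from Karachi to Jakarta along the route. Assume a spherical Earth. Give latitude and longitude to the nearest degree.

The haversine formula gives a central angle δ ≈ 0.867 rad (49.7°) between the endpoints.
Interpolate at f = 0.31 with slerp weights a = sin((1−f)δ)/sin δ ≈ 0.739, b = sin(fδ)/sin δ ≈ 0.348.
p = a·p₁ + b·p₂ ≈ (0.162, 0.948, 0.273); φ = arcsin(p_z) ≈ 15.87°, λ = atan2(p_y, p_x) ≈ 80.32°.

≈ (16°N, 80°E)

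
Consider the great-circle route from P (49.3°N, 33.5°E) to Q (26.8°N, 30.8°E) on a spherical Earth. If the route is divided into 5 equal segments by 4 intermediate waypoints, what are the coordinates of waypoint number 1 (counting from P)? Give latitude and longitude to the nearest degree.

≈ (45°N, 33°E)

Convert each endpoint to a unit vector on the sphere (x = cos φ cos λ, y = cos φ sin λ, z = sin φ).
The central angle between the endpoints is δ = arccos(p₁·p₂) ≈ 0.394 rad (22.6°).
Interpolate at f = 1/5 with slerp weights a = sin((1−f)δ)/sin δ ≈ 0.808, b = sin(fδ)/sin δ ≈ 0.205.
p = a·p₁ + b·p₂ ≈ (0.596, 0.384, 0.705); φ = arcsin(p_z) ≈ 44.81°, λ = atan2(p_y, p_x) ≈ 32.80°.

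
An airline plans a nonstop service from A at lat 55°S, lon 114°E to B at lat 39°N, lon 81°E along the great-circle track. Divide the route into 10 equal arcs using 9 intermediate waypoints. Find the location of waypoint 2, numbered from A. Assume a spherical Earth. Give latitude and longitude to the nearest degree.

From cos δ = sin φ₁ sin φ₂ + cos φ₁ cos φ₂ cos Δλ, the central angle is δ ≈ 1.713 rad (98.1°).
Interpolate at f = 2/10 with slerp weights a = sin((1−f)δ)/sin δ ≈ 0.990, b = sin(fδ)/sin δ ≈ 0.339.
p = a·p₁ + b·p₂ ≈ (-0.190, 0.779, -0.597); φ = arcsin(p_z) ≈ -36.68°, λ = atan2(p_y, p_x) ≈ 103.68°.

≈ lat 37°S, lon 104°E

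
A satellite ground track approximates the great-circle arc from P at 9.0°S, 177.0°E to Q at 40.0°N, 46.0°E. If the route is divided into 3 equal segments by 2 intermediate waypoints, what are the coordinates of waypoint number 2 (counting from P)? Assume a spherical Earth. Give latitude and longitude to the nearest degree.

Write both endpoints as unit vectors p₁, p₂ with components (cos φ cos λ, cos φ sin λ, sin φ).
The central angle between the endpoints is δ = arccos(p₁·p₂) ≈ 2.210 rad (126.7°).
Interpolate at f = 2/3 with slerp weights a = sin((1−f)δ)/sin δ ≈ 0.838, b = sin(fδ)/sin δ ≈ 1.241.
p = a·p₁ + b·p₂ ≈ (-0.166, 0.727, 0.666); φ = arcsin(p_z) ≈ 41.79°, λ = atan2(p_y, p_x) ≈ 102.86°.

≈ 42°N, 103°E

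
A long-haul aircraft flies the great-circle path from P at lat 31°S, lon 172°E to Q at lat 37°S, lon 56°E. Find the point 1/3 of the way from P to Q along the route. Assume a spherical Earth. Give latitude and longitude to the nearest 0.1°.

≈ lat 48.0°S, lon 139.7°E

The haversine formula gives a central angle δ ≈ 1.561 rad (89.4°) between the endpoints.
Interpolate at f = 1/3 with slerp weights a = sin((1−f)δ)/sin δ ≈ 0.863, b = sin(fδ)/sin δ ≈ 0.497.
p = a·p₁ + b·p₂ ≈ (-0.510, 0.432, -0.744); φ = arcsin(p_z) ≈ -48.04°, λ = atan2(p_y, p_x) ≈ 139.74°.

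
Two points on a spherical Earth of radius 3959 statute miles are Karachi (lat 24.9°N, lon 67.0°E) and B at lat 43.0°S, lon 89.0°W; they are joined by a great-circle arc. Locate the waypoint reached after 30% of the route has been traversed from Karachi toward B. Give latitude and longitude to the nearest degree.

≈ lat 11°S, lon 38°E

Convert each endpoint to a unit vector on the sphere (x = cos φ cos λ, y = cos φ sin λ, z = sin φ).
The central angle between the endpoints is δ = arccos(p₁·p₂) ≈ 2.675 rad (153.3°).
Interpolate at f = 0.30 with slerp weights a = sin((1−f)δ)/sin δ ≈ 2.123, b = sin(fδ)/sin δ ≈ 1.599.
p = a·p₁ + b·p₂ ≈ (0.773, 0.603, -0.197); φ = arcsin(p_z) ≈ -11.34°, λ = atan2(p_y, p_x) ≈ 37.98°.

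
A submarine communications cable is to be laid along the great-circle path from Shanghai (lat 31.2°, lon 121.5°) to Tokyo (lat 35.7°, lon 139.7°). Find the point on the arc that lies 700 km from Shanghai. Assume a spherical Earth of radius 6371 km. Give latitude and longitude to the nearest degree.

≈ lat 33°, lon 129°

The haversine formula gives a central angle δ ≈ 0.276 rad (15.8°) between the endpoints. The total great-circle distance is δ·R ≈ 0.276 × 6371 ≈ 1758 km, so the target fraction is f = 700/1758 ≈ 0.398.
Interpolate at f ≈ 0.398 with slerp weights a = sin((1−f)δ)/sin δ ≈ 0.607, b = sin(fδ)/sin δ ≈ 0.402.
p = a·p₁ + b·p₂ ≈ (-0.520, 0.654, 0.549); φ = arcsin(p_z) ≈ 33.31°, λ = atan2(p_y, p_x) ≈ 128.52°.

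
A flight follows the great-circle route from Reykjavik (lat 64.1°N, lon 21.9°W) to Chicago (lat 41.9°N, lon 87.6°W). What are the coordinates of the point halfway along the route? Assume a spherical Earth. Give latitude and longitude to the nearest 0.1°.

Convert each endpoint to a unit vector on the sphere (x = cos φ cos λ, y = cos φ sin λ, z = sin φ).
The central angle between the endpoints is δ = arccos(p₁·p₂) ≈ 0.746 rad (42.7°).
Interpolate at f = 1/2 with slerp weights a = sin((1−f)δ)/sin δ ≈ 0.537, b = sin(fδ)/sin δ ≈ 0.537.
p = a·p₁ + b·p₂ ≈ (0.234, -0.487, 0.842); φ = arcsin(p_z) ≈ 57.30°, λ = atan2(p_y, p_x) ≈ -64.29°.

≈ lat 57.3°N, lon 64.3°W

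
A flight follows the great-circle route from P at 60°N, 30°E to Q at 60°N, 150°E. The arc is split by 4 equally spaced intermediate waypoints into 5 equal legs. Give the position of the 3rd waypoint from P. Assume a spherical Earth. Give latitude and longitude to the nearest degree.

≈ 73°N, 108°E

Write both endpoints as unit vectors p₁, p₂ with components (cos φ cos λ, cos φ sin λ, sin φ).
The central angle between the endpoints is δ = arccos(p₁·p₂) ≈ 0.896 rad (51.3°).
Interpolate at f = 3/5 with slerp weights a = sin((1−f)δ)/sin δ ≈ 0.449, b = sin(fδ)/sin δ ≈ 0.656.
p = a·p₁ + b·p₂ ≈ (-0.089, 0.276, 0.957); φ = arcsin(p_z) ≈ 73.12°, λ = atan2(p_y, p_x) ≈ 107.94°.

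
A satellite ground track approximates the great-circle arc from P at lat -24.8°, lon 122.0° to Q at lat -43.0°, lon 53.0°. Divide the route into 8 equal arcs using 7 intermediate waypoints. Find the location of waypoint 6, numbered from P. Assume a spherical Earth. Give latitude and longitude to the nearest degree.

Write both endpoints as unit vectors p₁, p₂ with components (cos φ cos λ, cos φ sin λ, sin φ).
The central angle between the endpoints is δ = arccos(p₁·p₂) ≈ 1.019 rad (58.4°).
Interpolate at f = 6/8 with slerp weights a = sin((1−f)δ)/sin δ ≈ 0.296, b = sin(fδ)/sin δ ≈ 0.813.
p = a·p₁ + b·p₂ ≈ (0.215, 0.702, -0.678); φ = arcsin(p_z) ≈ -42.72°, λ = atan2(p_y, p_x) ≈ 72.96°.

≈ lat -43°, lon 73°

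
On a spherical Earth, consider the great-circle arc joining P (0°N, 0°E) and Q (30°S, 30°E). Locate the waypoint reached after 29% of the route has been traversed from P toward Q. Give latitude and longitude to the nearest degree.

≈ (9°S, 8°E)

Convert each endpoint to a unit vector on the sphere (x = cos φ cos λ, y = cos φ sin λ, z = sin φ).
The central angle between the endpoints is δ = arccos(p₁·p₂) ≈ 0.723 rad (41.4°).
Interpolate at f = 0.29 with slerp weights a = sin((1−f)δ)/sin δ ≈ 0.742, b = sin(fδ)/sin δ ≈ 0.315.
p = a·p₁ + b·p₂ ≈ (0.978, 0.136, -0.157); φ = arcsin(p_z) ≈ -9.05°, λ = atan2(p_y, p_x) ≈ 7.93°.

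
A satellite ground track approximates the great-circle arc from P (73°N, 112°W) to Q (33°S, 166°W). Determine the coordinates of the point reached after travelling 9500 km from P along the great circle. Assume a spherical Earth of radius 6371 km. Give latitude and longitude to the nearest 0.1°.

≈ (7.0°S, 159.4°W)

From cos δ = sin φ₁ sin φ₂ + cos φ₁ cos φ₂ cos Δλ, the central angle is δ ≈ 1.957 rad (112.1°). The total great-circle distance is δ·R ≈ 1.957 × 6371 ≈ 12468 km, so the target fraction is f = 9500/12468 ≈ 0.762.
Interpolate at f ≈ 0.762 with slerp weights a = sin((1−f)δ)/sin δ ≈ 0.485, b = sin(fδ)/sin δ ≈ 1.076.
p = a·p₁ + b·p₂ ≈ (-0.929, -0.350, -0.122); φ = arcsin(p_z) ≈ -7.03°, λ = atan2(p_y, p_x) ≈ -159.36°.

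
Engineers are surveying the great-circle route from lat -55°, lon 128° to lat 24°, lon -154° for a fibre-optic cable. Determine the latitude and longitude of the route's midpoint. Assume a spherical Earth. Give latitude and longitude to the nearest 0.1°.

Write both endpoints as unit vectors p₁, p₂ with components (cos φ cos λ, cos φ sin λ, sin φ).
The central angle between the endpoints is δ = arccos(p₁·p₂) ≈ 1.797 rad (103.0°).
Interpolate at f = 1/2 with slerp weights a = sin((1−f)δ)/sin δ ≈ 0.803, b = sin(fδ)/sin δ ≈ 0.803.
p = a·p₁ + b·p₂ ≈ (-0.943, 0.041, -0.331); φ = arcsin(p_z) ≈ -19.34°, λ = atan2(p_y, p_x) ≈ 177.49°.

≈ lat -19.3°, lon 177.5°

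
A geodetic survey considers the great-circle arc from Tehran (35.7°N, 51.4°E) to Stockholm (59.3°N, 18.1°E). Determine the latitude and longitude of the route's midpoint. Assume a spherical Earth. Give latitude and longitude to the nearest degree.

≈ (49°N, 39°E)

Convert each endpoint to a unit vector on the sphere (x = cos φ cos λ, y = cos φ sin λ, z = sin φ).
The central angle between the endpoints is δ = arccos(p₁·p₂) ≈ 0.558 rad (32.0°).
Interpolate at f = 1/2 with slerp weights a = sin((1−f)δ)/sin δ ≈ 0.520, b = sin(fδ)/sin δ ≈ 0.520.
p = a·p₁ + b·p₂ ≈ (0.516, 0.413, 0.751); φ = arcsin(p_z) ≈ 48.65°, λ = atan2(p_y, p_x) ≈ 38.65°.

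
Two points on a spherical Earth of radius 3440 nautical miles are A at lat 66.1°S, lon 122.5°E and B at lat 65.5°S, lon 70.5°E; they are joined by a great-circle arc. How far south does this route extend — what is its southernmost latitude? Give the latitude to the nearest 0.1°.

The great circle lies in the plane with unit normal n̂ = (p₁ × p₂)/|p₁ × p₂|.
Here n̂_z ≈ -0.374; the vertex latitude is φ_max = arccos|n̂_z| ≈ 68.0°.
Check via Clairaut: cos φ_max = |cos φ₁| · sin C = cos(66.1°)·sin(112.5°) ≈ 0.374, again giving ≈ 68.0°.

≈ 68.0°S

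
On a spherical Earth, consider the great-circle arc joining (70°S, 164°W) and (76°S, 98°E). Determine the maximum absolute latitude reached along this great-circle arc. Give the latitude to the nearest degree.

The great circle lies in the plane with unit normal n̂ = (p₁ × p₂)/|p₁ × p₂|.
Here n̂_z ≈ -0.188; the vertex latitude is φ_max = arccos|n̂_z| ≈ 79.2°.
Check via Clairaut: cos φ_max = |cos φ₁| · sin C = cos(70.0°)·sin(146.6°) ≈ 0.188, again giving ≈ 79.2°.

≈ 79°S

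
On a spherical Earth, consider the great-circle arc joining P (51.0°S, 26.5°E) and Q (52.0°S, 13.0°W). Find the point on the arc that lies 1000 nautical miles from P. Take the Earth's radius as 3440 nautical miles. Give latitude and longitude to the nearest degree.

≈ (53°S, 1°W)

Write both endpoints as unit vectors p₁, p₂ with components (cos φ cos λ, cos φ sin λ, sin φ).
The central angle between the endpoints is δ = arccos(p₁·p₂) ≈ 0.424 rad (24.3°). The total great-circle distance is δ·R ≈ 0.424 × 3440 ≈ 1459 nmi, so the target fraction is f = 1000/1459 ≈ 0.685.
Interpolate at f ≈ 0.685 with slerp weights a = sin((1−f)δ)/sin δ ≈ 0.323, b = sin(fδ)/sin δ ≈ 0.696.
p = a·p₁ + b·p₂ ≈ (0.600, -0.006, -0.800); φ = arcsin(p_z) ≈ -53.14°, λ = atan2(p_y, p_x) ≈ -0.54°.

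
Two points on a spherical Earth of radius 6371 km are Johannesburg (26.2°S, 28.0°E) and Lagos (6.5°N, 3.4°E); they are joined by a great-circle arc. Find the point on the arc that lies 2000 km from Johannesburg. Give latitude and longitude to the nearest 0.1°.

≈ 11.9°S, 16.4°E

Write both endpoints as unit vectors p₁, p₂ with components (cos φ cos λ, cos φ sin λ, sin φ).
The central angle between the endpoints is δ = arccos(p₁·p₂) ≈ 0.707 rad (40.5°). The total great-circle distance is δ·R ≈ 0.707 × 6371 ≈ 4502 km, so the target fraction is f = 2000/4502 ≈ 0.444.
Interpolate at f ≈ 0.444 with slerp weights a = sin((1−f)δ)/sin δ ≈ 0.589, b = sin(fδ)/sin δ ≈ 0.476.
p = a·p₁ + b·p₂ ≈ (0.939, 0.276, -0.206); φ = arcsin(p_z) ≈ -11.91°, λ = atan2(p_y, p_x) ≈ 16.40°.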